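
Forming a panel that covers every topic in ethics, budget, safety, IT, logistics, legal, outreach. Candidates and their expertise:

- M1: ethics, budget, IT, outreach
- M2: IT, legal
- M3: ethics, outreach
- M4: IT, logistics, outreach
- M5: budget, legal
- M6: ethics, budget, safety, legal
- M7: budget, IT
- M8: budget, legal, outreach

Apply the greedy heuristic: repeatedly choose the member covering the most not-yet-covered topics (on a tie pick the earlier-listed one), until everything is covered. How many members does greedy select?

Pick 1: M1 covers 4 new topics (ethics, budget, IT, outreach).
Pick 2: M6 covers 2 new topics (safety, legal).
Pick 3: M4 covers 1 new topics (logistics).
Greedy uses 3 members. (The true minimum is 2.)

3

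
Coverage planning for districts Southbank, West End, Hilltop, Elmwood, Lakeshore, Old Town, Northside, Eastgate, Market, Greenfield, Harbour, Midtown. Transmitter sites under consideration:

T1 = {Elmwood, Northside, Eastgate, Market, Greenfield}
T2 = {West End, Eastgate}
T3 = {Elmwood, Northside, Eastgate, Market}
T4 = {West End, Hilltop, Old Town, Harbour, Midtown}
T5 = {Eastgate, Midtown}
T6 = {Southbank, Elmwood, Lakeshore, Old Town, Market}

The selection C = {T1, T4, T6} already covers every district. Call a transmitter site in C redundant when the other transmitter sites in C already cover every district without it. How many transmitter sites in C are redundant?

Drop T1: Northside, Eastgate, Greenfield uncovered — not redundant.
Drop T4: West End, Hilltop, Harbour, Midtown uncovered — not redundant.
Drop T6: Southbank, Lakeshore uncovered — not redundant.
None of the transmitter sites in C is redundant.

0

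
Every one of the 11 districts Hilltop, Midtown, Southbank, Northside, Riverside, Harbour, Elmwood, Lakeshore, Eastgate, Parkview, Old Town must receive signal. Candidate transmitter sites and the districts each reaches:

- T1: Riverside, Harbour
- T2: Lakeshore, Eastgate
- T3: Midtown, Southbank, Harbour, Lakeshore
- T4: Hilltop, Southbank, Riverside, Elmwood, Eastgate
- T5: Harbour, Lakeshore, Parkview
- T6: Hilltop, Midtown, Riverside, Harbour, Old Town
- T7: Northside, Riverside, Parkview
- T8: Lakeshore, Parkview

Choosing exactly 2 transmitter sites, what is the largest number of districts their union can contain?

8

Choosing T3, T4 covers {Hilltop, Midtown, Southbank, Riverside, Harbour, Elmwood, Lakeshore, Eastgate} — 8 districts.
No choice of 2 transmitter sites does better; here Northside, Parkview, Old Town are left uncovered.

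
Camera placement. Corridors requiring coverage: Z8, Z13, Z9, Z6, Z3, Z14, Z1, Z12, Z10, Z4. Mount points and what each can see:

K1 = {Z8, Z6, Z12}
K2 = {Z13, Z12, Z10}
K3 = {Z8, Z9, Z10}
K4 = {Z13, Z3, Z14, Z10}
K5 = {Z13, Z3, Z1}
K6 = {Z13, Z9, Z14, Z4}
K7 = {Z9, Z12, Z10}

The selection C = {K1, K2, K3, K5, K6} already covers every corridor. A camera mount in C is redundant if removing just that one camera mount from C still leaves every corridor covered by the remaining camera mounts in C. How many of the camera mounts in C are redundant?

2

Drop K1: Z6 uncovered — not redundant.
Drop K2: the rest still cover every corridor — redundant.
Drop K3: the rest still cover every corridor — redundant.
Drop K5: Z3, Z1 uncovered — not redundant.
Drop K6: Z14, Z4 uncovered — not redundant.
2 redundant: K2, K3.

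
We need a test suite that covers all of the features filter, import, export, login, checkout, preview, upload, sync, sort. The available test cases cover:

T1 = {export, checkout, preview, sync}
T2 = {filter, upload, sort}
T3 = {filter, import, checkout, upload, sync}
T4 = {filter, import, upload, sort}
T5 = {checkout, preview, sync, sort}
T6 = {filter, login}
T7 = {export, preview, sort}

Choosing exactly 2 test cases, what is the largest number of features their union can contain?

8

Choosing T1, T4 covers {filter, import, export, checkout, preview, upload, sync, sort} — 8 features.
No choice of 2 test cases does better; here login is left uncovered.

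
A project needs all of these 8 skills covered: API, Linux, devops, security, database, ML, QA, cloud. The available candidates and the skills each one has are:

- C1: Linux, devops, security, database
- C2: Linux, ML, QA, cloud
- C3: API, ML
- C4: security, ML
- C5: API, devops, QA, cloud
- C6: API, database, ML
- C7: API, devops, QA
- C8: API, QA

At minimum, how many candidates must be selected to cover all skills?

3

C1, C2, C3 together cover {API, Linux, devops, security, database, ML, QA, cloud} — every skill.
No 2 of the 8 candidates cover everything (all 28 pairs fall short), so 3 is minimum.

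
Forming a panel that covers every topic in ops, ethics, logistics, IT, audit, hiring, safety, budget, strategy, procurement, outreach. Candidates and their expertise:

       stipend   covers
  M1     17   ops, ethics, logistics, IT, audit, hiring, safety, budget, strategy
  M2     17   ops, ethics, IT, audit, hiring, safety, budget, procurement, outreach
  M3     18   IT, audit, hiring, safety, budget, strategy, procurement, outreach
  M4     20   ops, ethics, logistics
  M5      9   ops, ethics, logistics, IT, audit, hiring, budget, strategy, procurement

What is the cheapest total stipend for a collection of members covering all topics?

26

M2, M5 cover every topic at stipend 17 + 9 = 26.
Any cover uses at least 2 members; among all covering selections none totals below 26.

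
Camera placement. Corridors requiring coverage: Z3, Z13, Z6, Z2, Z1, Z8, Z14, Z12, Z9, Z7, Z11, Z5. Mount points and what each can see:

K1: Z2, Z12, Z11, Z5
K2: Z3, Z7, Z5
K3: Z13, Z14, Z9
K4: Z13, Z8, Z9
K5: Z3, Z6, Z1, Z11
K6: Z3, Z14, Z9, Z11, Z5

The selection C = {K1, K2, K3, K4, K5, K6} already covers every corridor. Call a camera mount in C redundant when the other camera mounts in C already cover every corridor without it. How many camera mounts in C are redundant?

2

Drop K1: Z2, Z12 uncovered — not redundant.
Drop K2: Z7 uncovered — not redundant.
Drop K3: the rest still cover every corridor — redundant.
Drop K4: Z8 uncovered — not redundant.
Drop K5: Z6, Z1 uncovered — not redundant.
Drop K6: the rest still cover every corridor — redundant.
2 redundant: K3, K6.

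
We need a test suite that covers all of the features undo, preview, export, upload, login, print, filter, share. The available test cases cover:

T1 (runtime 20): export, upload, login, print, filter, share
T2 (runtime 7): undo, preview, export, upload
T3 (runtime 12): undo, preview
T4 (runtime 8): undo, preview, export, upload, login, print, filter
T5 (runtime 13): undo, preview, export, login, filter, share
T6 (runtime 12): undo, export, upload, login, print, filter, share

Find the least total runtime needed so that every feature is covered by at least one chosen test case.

19

T2, T6 cover every feature at runtime 7 + 12 = 19.
Any cover uses at least 2 test cases; among all covering selections none totals below 19.
Greedy by coverage-per-runtime would pick T4, T6 for 20 — worse than the optimum 19.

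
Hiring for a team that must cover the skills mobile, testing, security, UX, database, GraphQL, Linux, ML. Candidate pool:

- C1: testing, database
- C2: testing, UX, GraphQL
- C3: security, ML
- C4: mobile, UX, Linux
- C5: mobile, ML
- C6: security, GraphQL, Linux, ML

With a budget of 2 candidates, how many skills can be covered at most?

Choosing C1, C6 covers {testing, security, database, GraphQL, Linux, ML} — 6 skills.
No choice of 2 candidates does better; here mobile, UX are left uncovered.

6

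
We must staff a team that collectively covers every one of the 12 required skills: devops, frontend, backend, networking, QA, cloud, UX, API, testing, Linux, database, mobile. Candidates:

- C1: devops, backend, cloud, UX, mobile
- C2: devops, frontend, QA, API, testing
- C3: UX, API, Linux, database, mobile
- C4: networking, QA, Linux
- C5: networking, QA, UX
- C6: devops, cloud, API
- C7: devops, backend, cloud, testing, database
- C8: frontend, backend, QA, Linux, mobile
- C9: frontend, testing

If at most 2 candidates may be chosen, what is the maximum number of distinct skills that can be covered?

Choosing C1, C2 covers {devops, frontend, backend, QA, cloud, UX, API, testing, mobile} — 9 skills.
No choice of 2 candidates does better; here networking, Linux, database are left uncovered.

9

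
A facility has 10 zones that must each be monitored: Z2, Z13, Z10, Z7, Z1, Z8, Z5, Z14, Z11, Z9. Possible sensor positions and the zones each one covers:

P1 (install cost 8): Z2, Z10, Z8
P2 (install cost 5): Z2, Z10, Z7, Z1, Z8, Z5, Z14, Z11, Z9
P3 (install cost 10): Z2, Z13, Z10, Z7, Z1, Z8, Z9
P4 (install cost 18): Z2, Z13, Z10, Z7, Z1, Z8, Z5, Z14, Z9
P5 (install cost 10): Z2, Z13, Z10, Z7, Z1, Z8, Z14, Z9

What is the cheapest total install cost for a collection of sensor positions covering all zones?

15

P2, P3 cover every zone at install cost 5 + 10 = 15.
Any cover uses at least 2 sensor positions; among all covering selections none totals below 15.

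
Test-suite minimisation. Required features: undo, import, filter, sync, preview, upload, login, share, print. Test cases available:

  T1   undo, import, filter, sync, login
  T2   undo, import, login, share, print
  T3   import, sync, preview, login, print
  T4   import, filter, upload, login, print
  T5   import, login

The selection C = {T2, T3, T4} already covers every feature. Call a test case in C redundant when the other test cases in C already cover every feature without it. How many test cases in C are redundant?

Drop T2: undo, share uncovered — not redundant.
Drop T3: sync, preview uncovered — not redundant.
Drop T4: filter, upload uncovered — not redundant.
None of the test cases in C is redundant.

0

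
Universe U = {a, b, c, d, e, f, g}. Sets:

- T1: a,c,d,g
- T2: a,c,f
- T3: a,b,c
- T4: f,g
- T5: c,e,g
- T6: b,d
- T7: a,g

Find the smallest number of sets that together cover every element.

3

T2, T5, T6 together cover {a, b, c, d, e, f, g} — every element.
No 2 of the 7 sets cover everything (all 21 pairs fall short), so 3 is minimum.
Greedy (largest uncovered first) would take T1, T2, T3, T5 — 4 sets — but 3 suffice.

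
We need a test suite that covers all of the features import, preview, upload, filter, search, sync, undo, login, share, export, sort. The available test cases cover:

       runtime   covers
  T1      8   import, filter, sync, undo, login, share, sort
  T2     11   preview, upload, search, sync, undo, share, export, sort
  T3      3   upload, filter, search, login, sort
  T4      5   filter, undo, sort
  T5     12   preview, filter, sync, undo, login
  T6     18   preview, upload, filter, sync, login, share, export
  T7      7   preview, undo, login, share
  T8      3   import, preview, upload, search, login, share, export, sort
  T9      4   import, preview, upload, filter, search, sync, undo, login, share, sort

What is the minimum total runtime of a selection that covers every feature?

7

T8, T9 cover every feature at runtime 3 + 4 = 7.
Any cover uses at least 2 test cases; among all covering selections none totals below 7.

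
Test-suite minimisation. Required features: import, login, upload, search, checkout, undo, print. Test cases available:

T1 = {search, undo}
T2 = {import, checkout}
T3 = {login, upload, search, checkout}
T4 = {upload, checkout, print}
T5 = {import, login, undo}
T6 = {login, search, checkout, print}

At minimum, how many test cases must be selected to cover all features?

3

T1, T4, T5 together cover {import, login, upload, search, checkout, undo, print} — every feature.
No 2 of the 6 test cases cover everything (all 15 pairs fall short), so 3 is minimum.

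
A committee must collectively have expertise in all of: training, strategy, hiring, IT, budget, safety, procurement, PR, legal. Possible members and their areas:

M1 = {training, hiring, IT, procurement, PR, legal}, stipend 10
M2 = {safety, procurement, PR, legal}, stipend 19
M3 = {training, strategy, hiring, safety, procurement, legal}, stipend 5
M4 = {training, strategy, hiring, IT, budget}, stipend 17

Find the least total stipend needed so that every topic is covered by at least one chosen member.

M1, M3, M4 cover every topic at stipend 10 + 5 + 17 = 32.
Any cover uses at least 2 members; among all covering selections none totals below 32.

32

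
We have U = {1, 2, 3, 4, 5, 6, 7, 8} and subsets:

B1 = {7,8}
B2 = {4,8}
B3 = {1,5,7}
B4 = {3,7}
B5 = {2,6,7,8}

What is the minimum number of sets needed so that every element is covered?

4

B2, B3, B4, B5 together cover {1, 2, 3, 4, 5, 6, 7, 8} — every element.
No 3 of the 5 sets cover everything (all 10 triples fall short), so 4 is minimum.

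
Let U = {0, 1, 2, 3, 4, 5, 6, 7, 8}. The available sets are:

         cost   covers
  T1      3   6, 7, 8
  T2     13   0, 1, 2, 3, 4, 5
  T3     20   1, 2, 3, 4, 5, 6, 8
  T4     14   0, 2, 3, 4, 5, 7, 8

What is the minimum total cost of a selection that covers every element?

16

T1, T2 cover every element at cost 3 + 13 = 16.
Any cover uses at least 2 sets; among all covering selections none totals below 16.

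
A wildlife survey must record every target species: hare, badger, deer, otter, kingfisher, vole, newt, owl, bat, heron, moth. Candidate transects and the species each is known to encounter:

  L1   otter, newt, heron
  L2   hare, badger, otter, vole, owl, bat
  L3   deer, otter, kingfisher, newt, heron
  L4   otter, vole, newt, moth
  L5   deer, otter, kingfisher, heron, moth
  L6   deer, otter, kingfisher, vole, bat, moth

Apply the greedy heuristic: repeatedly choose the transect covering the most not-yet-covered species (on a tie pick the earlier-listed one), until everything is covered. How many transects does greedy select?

3

Pick 1: L2 covers 6 new species (hare, badger, otter, vole, owl, bat).
Pick 2: L3 covers 4 new species (deer, kingfisher, newt, heron).
Pick 3: L4 covers 1 new species (moth).
Greedy uses 3 transects.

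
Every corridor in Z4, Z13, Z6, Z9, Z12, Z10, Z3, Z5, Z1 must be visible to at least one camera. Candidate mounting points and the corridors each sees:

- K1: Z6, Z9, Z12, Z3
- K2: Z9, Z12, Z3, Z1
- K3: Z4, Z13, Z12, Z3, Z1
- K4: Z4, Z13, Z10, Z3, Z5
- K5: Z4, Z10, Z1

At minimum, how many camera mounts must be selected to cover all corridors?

3

K1, K2, K4 together cover {Z4, Z13, Z6, Z9, Z12, Z10, Z3, Z5, Z1} — every corridor.
No 2 of the 5 camera mounts cover everything (all 10 pairs fall short), so 3 is minimum.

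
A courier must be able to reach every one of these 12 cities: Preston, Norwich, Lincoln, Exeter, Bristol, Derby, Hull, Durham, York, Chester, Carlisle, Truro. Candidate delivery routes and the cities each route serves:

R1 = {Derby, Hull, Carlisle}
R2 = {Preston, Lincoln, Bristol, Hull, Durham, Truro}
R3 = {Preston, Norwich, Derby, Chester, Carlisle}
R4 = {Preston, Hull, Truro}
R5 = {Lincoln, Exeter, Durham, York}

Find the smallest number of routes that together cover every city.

3

R2, R3, R5 together cover {Preston, Norwich, Lincoln, Exeter, Bristol, Derby, Hull, Durham, York, Chester, Carlisle, Truro} — every city.
No 2 of the 5 routes cover everything (all 10 pairs fall short), so 3 is minimum.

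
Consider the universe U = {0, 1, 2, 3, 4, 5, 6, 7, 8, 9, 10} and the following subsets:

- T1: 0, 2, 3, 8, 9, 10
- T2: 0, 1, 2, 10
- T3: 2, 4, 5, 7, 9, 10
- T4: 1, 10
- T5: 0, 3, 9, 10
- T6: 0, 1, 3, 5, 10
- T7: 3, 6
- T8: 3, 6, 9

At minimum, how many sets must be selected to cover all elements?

T1, T2, T3, T7 together cover {0, 1, 2, 3, 4, 5, 6, 7, 8, 9, 10} — every element.
No 3 of the 8 sets cover everything (all 56 triples fall short), so 4 is minimum.

4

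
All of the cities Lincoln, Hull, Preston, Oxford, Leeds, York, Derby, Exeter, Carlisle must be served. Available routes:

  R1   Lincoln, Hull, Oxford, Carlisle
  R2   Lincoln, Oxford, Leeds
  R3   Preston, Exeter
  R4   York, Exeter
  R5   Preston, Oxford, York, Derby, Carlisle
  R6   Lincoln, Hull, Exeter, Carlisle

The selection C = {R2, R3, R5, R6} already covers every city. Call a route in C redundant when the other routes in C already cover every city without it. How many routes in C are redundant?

1

Drop R2: Leeds uncovered — not redundant.
Drop R3: the rest still cover every city — redundant.
Drop R5: York, Derby uncovered — not redundant.
Drop R6: Hull uncovered — not redundant.
1 redundant: R3.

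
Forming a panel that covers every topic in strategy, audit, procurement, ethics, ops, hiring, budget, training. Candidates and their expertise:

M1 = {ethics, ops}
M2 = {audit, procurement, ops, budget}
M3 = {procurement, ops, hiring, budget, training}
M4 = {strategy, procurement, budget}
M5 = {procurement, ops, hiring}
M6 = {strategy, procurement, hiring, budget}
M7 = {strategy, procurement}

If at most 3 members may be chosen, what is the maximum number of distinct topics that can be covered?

7

Choosing M1, M2, M3 covers {audit, procurement, ethics, ops, hiring, budget, training} — 7 topics.
No choice of 3 members does better; here strategy is left uncovered.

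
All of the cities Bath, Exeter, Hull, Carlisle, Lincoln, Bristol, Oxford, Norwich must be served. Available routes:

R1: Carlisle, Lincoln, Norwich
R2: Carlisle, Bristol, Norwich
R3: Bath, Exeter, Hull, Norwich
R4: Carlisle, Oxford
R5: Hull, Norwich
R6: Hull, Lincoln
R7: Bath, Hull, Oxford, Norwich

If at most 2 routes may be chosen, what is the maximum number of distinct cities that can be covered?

Choosing R1, R3 covers {Bath, Exeter, Hull, Carlisle, Lincoln, Norwich} — 6 cities.
No choice of 2 routes does better; here Bristol, Oxford are left uncovered.

6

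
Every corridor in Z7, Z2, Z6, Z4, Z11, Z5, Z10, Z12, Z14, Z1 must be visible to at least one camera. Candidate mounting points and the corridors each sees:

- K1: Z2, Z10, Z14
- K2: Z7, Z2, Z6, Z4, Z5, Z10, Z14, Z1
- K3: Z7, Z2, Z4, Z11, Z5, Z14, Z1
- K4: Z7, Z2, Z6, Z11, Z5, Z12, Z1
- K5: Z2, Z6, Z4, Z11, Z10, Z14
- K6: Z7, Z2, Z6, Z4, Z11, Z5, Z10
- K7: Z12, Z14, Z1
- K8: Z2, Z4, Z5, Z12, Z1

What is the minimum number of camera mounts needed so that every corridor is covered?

K2, K4 together cover {Z7, Z2, Z6, Z4, Z11, Z5, Z10, Z12, Z14, Z1} — every corridor.
No single camera mount contains all 10 corridors, so 2 is optimal.

2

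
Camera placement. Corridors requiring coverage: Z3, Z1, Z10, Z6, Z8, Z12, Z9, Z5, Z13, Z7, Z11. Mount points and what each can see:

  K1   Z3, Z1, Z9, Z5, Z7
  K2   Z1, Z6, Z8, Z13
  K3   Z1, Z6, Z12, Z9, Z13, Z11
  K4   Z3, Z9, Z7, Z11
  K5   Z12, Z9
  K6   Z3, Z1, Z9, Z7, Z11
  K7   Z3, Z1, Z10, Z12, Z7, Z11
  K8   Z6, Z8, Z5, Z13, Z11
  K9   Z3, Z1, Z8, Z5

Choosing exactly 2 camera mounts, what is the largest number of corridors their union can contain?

Choosing K7, K8 covers {Z3, Z1, Z10, Z6, Z8, Z12, Z5, Z13, Z7, Z11} — 10 corridors.
No choice of 2 camera mounts does better; here Z9 is left uncovered.

10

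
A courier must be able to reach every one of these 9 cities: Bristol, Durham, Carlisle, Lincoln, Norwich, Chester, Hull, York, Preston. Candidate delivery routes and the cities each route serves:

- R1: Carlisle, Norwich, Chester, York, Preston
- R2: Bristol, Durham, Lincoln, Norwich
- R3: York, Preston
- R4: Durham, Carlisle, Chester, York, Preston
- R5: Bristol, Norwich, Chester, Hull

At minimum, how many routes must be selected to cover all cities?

3

R1, R2, R5 together cover {Bristol, Durham, Carlisle, Lincoln, Norwich, Chester, Hull, York, Preston} — every city.
No 2 of the 5 routes cover everything (all 10 pairs fall short), so 3 is minimum.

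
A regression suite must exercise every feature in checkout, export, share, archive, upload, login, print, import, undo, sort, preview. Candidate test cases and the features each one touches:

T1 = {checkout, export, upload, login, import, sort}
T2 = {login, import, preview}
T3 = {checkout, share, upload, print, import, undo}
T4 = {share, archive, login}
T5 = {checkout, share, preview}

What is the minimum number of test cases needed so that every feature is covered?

T1, T2, T3, T4 together cover {checkout, export, share, archive, upload, login, print, import, undo, sort, preview} — every feature.
No 3 of the 5 test cases cover everything (all 10 triples fall short), so 4 is minimum.

4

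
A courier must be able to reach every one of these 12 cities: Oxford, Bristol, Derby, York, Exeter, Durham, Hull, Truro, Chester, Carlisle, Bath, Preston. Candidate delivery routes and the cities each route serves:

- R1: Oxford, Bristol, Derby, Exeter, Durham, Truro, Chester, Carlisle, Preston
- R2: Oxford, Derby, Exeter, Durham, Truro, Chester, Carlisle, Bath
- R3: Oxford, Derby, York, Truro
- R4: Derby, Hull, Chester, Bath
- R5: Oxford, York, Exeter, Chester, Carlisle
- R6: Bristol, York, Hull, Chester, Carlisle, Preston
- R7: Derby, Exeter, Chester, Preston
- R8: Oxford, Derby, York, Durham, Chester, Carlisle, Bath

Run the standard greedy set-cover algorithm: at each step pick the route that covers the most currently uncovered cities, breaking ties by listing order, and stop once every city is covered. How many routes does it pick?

Pick 1: R1 covers 9 new cities (Oxford, Bristol, Derby, Exeter, Durham, Truro, Chester, Carlisle, Preston).
Pick 2: R4 covers 2 new cities (Hull, Bath).
Pick 3: R3 covers 1 new cities (York).
Greedy uses 3 routes. (The true minimum is 2.)

3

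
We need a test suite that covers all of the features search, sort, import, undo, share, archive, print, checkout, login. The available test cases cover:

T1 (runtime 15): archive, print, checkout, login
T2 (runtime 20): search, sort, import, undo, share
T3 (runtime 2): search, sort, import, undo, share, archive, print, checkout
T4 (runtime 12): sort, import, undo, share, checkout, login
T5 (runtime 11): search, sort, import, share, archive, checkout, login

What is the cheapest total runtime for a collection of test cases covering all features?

T3, T5 cover every feature at runtime 2 + 11 = 13.
Any cover uses at least 2 test cases; among all covering selections none totals below 13.

13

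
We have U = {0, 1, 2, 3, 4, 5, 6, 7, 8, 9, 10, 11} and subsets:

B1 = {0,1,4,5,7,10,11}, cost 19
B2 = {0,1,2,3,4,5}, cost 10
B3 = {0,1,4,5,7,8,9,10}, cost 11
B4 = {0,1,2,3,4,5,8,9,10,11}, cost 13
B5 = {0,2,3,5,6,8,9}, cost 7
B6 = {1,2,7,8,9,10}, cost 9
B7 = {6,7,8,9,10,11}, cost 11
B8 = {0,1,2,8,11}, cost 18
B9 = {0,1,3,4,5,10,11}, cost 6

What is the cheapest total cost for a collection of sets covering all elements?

B2, B7 cover every element at cost 10 + 11 = 21.
Any cover uses at least 2 sets; among all covering selections none totals below 21.
Greedy by coverage-per-cost would pick B9, B5, B6 for 22 — worse than the optimum 21.

21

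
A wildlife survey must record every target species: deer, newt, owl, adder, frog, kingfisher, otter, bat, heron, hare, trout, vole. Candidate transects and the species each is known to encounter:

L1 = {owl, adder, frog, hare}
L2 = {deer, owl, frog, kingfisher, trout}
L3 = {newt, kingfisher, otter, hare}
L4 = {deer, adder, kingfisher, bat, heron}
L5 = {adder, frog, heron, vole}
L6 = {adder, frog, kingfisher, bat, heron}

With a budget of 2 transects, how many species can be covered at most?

Choosing L1, L4 covers {deer, owl, adder, frog, kingfisher, bat, heron, hare} — 8 species.
No choice of 2 transects does better; here newt, otter, trout, vole are left uncovered.

8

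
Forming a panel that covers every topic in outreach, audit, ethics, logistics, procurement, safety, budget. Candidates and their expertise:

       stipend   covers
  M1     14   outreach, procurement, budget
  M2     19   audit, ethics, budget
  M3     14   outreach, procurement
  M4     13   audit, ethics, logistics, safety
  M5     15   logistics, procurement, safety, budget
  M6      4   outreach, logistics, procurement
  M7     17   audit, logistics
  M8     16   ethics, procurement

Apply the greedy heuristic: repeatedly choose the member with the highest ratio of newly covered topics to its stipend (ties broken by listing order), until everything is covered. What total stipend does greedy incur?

Pick 1: M6 adds 3 new (outreach, logistics, procurement) at stipend 4 (ratio 3/4).
Pick 2: M4 adds 3 new (audit, ethics, safety) at stipend 13 (ratio 3/13).
Pick 3: M1 adds 1 new (budget) at stipend 14 (ratio 1/14).
Greedy total stipend: 4 + 13 + 14 = 31. (The true optimum is 27, so greedy overshoots here.)

31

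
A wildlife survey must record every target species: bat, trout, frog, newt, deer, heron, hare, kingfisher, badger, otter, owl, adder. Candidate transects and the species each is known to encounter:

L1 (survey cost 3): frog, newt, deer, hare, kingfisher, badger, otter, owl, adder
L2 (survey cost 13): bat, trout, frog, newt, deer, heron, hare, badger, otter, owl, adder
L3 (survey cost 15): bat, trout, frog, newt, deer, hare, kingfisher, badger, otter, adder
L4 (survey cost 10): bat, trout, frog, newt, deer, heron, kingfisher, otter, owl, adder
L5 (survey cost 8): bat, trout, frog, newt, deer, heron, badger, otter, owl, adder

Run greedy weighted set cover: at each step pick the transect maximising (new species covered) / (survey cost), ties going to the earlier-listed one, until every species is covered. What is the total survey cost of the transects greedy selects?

Pick 1: L1 adds 9 new (frog, newt, deer, hare, kingfisher, badger, otter, owl, adder) at survey cost 3 (ratio 9/3).
Pick 2: L5 adds 3 new (bat, trout, heron) at survey cost 8 (ratio 3/8).
Greedy total survey cost: 3 + 8 = 11.

11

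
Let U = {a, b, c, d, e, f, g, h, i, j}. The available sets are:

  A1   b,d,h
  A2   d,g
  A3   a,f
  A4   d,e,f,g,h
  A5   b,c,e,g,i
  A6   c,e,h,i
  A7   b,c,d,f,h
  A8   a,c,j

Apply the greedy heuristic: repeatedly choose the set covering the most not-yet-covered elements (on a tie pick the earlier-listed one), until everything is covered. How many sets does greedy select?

Pick 1: A4 covers 5 new elements (d, e, f, g, h).
Pick 2: A5 covers 3 new elements (b, c, i).
Pick 3: A8 covers 2 new elements (a, j).
Greedy uses 3 sets.

3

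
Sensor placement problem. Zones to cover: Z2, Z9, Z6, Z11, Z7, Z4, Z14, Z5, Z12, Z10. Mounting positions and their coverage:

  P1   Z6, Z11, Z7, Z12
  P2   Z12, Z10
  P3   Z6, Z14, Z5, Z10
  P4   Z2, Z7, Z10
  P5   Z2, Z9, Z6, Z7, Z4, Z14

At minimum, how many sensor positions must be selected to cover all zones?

3

P1, P3, P5 together cover {Z2, Z9, Z6, Z11, Z7, Z4, Z14, Z5, Z12, Z10} — every zone.
No 2 of the 5 sensor positions cover everything (all 10 pairs fall short), so 3 is minimum.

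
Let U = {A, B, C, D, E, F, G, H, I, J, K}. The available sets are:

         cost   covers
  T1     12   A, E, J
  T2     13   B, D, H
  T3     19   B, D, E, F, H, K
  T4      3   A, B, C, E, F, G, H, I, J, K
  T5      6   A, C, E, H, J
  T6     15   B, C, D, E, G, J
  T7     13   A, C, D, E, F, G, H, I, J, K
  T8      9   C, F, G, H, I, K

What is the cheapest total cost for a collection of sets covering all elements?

16

T2, T4 cover every element at cost 13 + 3 = 16.
Any cover uses at least 2 sets; among all covering selections none totals below 16.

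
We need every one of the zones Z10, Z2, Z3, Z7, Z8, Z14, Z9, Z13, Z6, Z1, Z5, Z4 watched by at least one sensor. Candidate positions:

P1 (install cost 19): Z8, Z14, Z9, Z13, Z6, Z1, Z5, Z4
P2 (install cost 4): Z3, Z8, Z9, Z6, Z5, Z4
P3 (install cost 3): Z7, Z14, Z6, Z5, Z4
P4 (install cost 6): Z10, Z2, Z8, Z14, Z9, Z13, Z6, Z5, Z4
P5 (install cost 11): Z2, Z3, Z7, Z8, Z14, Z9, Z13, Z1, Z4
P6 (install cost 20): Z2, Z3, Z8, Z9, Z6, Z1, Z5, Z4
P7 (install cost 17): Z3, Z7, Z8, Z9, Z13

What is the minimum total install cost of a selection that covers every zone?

P4, P5 cover every zone at install cost 6 + 11 = 17.
Any cover uses at least 2 sensor positions; among all covering selections none totals below 17.
Greedy by coverage-per-install cost would pick P3, P4, P2, P5 for 24 — worse than the optimum 17.

17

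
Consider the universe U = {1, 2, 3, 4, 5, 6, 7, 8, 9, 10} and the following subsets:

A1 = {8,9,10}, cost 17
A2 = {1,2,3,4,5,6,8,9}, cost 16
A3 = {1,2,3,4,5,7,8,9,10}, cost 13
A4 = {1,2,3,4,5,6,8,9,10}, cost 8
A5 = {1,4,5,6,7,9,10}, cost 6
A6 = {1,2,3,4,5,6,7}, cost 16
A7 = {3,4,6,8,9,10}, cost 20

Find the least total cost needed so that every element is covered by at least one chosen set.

14

A4, A5 cover every element at cost 8 + 6 = 14.
Any cover uses at least 2 sets; among all covering selections none totals below 14.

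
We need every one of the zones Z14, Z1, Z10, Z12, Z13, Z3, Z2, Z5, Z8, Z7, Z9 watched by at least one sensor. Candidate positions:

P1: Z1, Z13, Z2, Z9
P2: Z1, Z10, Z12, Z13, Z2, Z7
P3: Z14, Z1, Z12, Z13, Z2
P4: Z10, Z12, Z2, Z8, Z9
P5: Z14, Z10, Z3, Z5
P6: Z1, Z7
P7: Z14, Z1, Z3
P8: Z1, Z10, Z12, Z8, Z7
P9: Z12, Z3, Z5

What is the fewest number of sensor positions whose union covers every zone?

3

P1, P5, P8 together cover {Z14, Z1, Z10, Z12, Z13, Z3, Z2, Z5, Z8, Z7, Z9} — every zone.
No 2 of the 9 sensor positions cover everything (all 36 pairs fall short), so 3 is minimum.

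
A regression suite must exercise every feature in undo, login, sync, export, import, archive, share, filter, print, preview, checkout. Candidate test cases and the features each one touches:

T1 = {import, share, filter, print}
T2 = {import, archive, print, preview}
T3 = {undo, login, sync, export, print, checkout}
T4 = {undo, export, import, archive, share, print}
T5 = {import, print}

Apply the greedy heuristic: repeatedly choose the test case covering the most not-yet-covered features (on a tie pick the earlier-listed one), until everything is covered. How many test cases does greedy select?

3

Pick 1: T3 covers 6 new features (undo, login, sync, export, print, checkout).
Pick 2: T1 covers 3 new features (import, share, filter).
Pick 3: T2 covers 2 new features (archive, preview).
Greedy uses 3 test cases.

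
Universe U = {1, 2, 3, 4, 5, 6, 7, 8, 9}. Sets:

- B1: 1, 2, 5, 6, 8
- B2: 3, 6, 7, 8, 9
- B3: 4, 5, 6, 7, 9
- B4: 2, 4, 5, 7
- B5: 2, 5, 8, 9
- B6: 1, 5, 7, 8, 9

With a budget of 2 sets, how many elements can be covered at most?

Choosing B1, B2 covers {1, 2, 3, 5, 6, 7, 8, 9} — 8 elements.
No choice of 2 sets does better; here 4 is left uncovered.

8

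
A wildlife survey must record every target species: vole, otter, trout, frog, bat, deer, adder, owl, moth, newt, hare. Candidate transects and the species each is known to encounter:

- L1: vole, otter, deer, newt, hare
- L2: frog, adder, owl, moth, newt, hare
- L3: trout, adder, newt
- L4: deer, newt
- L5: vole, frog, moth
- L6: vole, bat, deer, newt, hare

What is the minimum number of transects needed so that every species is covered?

4

L1, L2, L3, L6 together cover {vole, otter, trout, frog, bat, deer, adder, owl, moth, newt, hare} — every species.
No 3 of the 6 transects cover everything (all 20 triples fall short), so 4 is minimum.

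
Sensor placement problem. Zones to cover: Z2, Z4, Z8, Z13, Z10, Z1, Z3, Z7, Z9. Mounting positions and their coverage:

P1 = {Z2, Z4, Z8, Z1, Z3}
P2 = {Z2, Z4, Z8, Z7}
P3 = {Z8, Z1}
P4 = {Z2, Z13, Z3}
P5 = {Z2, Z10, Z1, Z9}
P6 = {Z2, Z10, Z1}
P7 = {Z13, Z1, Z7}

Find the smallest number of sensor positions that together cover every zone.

P1, P5, P7 together cover {Z2, Z4, Z8, Z13, Z10, Z1, Z3, Z7, Z9} — every zone.
No 2 of the 7 sensor positions cover everything (all 21 pairs fall short), so 3 is minimum.

3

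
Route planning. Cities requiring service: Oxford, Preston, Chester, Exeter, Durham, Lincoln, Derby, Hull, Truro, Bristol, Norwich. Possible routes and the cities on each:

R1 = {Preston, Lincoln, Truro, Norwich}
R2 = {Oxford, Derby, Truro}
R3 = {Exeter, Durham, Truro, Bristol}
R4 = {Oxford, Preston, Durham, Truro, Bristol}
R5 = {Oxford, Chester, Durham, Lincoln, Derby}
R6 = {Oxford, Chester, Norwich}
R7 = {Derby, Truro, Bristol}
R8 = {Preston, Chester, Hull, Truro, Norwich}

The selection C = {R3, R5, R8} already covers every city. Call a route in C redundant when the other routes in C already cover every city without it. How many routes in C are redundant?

Drop R3: Exeter, Bristol uncovered — not redundant.
Drop R5: Oxford, Lincoln, Derby uncovered — not redundant.
Drop R8: Preston, Hull, Norwich uncovered — not redundant.
None of the routes in C is redundant.

0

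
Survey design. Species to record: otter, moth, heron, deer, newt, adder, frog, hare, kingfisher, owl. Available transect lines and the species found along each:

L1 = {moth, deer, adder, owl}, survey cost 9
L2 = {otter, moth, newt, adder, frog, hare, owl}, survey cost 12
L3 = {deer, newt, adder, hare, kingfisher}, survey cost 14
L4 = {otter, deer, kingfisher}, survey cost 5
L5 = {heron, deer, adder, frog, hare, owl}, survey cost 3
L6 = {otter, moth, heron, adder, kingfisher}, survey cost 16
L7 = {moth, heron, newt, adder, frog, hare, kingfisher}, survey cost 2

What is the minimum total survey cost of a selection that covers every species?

10

L4, L5, L7 cover every species at survey cost 5 + 3 + 2 = 10.
Any cover uses at least 3 transects; among all covering selections none totals below 10.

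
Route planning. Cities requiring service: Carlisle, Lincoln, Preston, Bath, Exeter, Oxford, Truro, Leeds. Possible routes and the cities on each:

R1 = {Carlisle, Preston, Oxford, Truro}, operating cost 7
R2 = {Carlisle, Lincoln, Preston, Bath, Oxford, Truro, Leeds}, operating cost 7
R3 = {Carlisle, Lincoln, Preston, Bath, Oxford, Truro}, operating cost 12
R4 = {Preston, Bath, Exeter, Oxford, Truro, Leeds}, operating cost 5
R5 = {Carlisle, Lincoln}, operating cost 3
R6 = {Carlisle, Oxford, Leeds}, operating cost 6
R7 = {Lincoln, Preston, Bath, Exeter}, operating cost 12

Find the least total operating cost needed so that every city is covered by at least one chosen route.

8

R4, R5 cover every city at operating cost 5 + 3 = 8.
Any cover uses at least 2 routes; among all covering selections none totals below 8.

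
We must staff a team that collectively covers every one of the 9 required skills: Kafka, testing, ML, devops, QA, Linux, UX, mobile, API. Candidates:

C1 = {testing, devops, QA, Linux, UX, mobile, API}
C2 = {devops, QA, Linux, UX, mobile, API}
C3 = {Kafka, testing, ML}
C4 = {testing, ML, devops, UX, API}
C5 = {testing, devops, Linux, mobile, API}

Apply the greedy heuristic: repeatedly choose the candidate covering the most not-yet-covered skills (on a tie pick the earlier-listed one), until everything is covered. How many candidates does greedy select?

Pick 1: C1 covers 7 new skills (testing, devops, QA, Linux, UX, mobile, API).
Pick 2: C3 covers 2 new skills (Kafka, ML).
Greedy uses 2 candidates.

2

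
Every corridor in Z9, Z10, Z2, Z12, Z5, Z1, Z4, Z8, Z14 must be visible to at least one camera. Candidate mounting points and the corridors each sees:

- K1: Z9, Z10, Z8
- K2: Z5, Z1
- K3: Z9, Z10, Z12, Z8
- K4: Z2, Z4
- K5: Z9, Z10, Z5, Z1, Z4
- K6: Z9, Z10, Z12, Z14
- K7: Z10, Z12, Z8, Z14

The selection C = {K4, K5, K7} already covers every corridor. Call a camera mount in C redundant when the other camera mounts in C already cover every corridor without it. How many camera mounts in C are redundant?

Drop K4: Z2 uncovered — not redundant.
Drop K5: Z9, Z5, Z1 uncovered — not redundant.
Drop K7: Z12, Z8, Z14 uncovered — not redundant.
None of the camera mounts in C is redundant.

0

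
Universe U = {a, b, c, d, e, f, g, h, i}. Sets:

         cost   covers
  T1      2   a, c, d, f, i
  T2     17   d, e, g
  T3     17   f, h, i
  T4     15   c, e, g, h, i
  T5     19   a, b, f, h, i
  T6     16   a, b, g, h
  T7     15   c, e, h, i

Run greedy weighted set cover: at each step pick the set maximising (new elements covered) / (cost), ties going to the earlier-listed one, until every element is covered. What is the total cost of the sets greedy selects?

Pick 1: T1 adds 5 new (a, c, d, f, i) at cost 2 (ratio 5/2).
Pick 2: T4 adds 3 new (e, g, h) at cost 15 (ratio 3/15).
Pick 3: T6 adds 1 new (b) at cost 16 (ratio 1/16).
Greedy total cost: 2 + 15 + 16 = 33.

33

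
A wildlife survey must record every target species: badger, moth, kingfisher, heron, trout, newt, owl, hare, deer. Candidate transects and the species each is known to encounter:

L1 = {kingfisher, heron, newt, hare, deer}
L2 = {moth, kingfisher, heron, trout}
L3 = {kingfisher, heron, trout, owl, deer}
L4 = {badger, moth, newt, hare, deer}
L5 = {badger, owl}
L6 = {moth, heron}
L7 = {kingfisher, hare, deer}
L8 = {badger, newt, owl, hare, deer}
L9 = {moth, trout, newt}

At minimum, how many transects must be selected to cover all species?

2

L2, L8 together cover {badger, moth, kingfisher, heron, trout, newt, owl, hare, deer} — every species.
No single transect contains all 9 species, so 2 is optimal.
Greedy (largest uncovered first) would take L1, L2, L5 — 3 transects — but 2 suffice.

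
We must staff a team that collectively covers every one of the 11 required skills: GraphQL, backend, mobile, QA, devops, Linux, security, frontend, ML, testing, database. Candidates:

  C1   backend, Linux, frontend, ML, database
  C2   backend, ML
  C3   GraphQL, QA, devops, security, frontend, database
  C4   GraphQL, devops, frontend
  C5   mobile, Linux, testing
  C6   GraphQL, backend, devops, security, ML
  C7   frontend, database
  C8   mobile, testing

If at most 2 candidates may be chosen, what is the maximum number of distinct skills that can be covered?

9

Choosing C1, C3 covers {GraphQL, backend, QA, devops, Linux, security, frontend, ML, database} — 9 skills.
No choice of 2 candidates does better; here mobile, testing are left uncovered.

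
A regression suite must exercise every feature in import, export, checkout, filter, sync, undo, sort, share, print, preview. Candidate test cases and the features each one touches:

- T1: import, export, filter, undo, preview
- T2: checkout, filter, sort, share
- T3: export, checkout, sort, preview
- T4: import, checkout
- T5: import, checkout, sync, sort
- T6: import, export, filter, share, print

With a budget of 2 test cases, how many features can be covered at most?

Choosing T1, T2 covers {import, export, checkout, filter, undo, sort, share, preview} — 8 features.
No choice of 2 test cases does better; here sync, print are left uncovered.

8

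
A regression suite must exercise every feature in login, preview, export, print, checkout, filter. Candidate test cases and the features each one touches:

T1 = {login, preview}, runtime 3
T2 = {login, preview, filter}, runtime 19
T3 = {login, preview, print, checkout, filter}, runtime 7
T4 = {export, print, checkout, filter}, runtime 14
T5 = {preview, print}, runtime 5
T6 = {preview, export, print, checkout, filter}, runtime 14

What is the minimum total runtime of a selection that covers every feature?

17

T1, T4 cover every feature at runtime 3 + 14 = 17.
Any cover uses at least 2 test cases; among all covering selections none totals below 17.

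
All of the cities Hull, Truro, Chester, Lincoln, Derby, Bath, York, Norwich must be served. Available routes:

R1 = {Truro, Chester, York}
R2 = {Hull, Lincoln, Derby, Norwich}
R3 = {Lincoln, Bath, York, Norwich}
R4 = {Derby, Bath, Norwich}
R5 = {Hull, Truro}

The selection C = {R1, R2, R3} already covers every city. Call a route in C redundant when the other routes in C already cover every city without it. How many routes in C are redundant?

Drop R1: Truro, Chester uncovered — not redundant.
Drop R2: Hull, Derby uncovered — not redundant.
Drop R3: Bath uncovered — not redundant.
None of the routes in C is redundant.

0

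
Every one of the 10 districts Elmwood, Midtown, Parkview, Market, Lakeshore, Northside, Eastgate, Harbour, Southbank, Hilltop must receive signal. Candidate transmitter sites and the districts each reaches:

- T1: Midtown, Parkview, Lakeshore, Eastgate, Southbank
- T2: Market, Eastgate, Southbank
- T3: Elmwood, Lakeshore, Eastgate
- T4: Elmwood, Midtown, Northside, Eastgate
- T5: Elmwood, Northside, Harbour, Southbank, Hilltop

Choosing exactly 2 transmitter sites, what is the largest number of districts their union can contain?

9

Choosing T1, T5 covers {Elmwood, Midtown, Parkview, Lakeshore, Northside, Eastgate, Harbour, Southbank, Hilltop} — 9 districts.
No choice of 2 transmitter sites does better; here Market is left uncovered.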